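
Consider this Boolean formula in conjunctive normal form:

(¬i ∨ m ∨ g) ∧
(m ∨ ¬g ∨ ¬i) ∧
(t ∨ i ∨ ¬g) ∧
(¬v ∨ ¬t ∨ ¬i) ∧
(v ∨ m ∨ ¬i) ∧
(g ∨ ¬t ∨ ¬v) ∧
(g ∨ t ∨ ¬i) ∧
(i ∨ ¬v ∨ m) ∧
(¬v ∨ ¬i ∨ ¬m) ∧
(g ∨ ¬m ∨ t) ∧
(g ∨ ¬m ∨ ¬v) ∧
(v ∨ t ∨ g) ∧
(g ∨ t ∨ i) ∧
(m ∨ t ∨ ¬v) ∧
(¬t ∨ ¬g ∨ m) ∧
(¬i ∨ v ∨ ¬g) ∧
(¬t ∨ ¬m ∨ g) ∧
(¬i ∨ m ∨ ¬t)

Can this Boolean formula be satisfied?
Yes

Yes, the formula is satisfiable.

One satisfying assignment is: i=False, v=False, m=False, t=True, g=False

Verification: With this assignment, all 18 clauses evaluate to true.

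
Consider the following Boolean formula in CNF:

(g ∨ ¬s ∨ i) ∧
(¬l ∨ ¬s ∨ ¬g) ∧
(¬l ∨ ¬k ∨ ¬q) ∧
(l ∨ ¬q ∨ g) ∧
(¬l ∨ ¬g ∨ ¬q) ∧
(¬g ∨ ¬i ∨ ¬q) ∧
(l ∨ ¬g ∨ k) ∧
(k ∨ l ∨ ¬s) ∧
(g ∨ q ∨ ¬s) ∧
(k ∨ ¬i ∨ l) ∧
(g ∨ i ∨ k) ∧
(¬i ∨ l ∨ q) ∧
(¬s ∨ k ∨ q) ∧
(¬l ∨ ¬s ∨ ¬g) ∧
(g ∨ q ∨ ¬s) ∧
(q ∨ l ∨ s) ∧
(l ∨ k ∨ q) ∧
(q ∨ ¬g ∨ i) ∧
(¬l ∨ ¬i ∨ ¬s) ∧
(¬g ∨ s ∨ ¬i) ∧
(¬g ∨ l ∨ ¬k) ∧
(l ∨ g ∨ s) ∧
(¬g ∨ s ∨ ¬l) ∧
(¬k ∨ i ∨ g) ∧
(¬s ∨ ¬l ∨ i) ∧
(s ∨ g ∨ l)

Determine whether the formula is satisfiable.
Yes

Yes, the formula is satisfiable.

One satisfying assignment is: l=True, q=False, i=True, k=False, g=False, s=False

Verification: With this assignment, all 26 clauses evaluate to true.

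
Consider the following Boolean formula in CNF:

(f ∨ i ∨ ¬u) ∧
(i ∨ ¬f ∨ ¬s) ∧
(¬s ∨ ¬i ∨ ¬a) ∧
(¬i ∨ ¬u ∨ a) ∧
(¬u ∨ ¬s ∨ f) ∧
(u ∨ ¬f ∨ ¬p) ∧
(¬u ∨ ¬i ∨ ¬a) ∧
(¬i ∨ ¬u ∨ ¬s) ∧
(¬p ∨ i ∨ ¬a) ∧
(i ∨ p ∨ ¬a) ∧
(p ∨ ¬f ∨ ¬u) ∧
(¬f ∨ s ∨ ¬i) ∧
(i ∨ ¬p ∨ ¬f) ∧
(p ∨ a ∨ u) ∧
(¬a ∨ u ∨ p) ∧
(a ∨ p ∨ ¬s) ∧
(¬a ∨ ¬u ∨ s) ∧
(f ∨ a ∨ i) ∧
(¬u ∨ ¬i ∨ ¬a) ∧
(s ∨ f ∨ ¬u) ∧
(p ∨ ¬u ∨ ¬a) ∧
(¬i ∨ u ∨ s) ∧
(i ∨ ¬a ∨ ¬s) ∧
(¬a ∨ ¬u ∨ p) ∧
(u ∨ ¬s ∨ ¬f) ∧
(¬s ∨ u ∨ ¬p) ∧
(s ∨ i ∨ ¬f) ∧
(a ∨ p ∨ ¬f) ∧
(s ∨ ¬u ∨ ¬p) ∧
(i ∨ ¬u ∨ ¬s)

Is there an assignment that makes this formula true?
No

No, the formula is not satisfiable.

No assignment of truth values to the variables can make all 30 clauses true simultaneously.

The formula is UNSAT (unsatisfiable).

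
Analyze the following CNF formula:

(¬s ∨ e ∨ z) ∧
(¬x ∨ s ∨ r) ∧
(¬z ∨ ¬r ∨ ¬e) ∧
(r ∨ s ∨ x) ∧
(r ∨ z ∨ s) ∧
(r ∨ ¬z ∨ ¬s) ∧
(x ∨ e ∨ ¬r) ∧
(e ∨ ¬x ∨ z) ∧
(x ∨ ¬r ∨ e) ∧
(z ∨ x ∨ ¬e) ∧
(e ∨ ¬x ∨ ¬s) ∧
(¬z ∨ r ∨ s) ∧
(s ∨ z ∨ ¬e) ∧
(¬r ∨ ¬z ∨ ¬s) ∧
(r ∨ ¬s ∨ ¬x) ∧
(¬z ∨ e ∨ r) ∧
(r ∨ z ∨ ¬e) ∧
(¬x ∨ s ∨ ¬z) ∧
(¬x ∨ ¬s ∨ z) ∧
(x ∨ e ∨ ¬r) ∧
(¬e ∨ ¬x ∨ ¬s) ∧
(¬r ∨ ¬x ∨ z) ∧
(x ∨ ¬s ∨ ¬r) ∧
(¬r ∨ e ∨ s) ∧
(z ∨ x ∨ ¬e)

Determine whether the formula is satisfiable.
No

No, the formula is not satisfiable.

No assignment of truth values to the variables can make all 25 clauses true simultaneously.

The formula is UNSAT (unsatisfiable).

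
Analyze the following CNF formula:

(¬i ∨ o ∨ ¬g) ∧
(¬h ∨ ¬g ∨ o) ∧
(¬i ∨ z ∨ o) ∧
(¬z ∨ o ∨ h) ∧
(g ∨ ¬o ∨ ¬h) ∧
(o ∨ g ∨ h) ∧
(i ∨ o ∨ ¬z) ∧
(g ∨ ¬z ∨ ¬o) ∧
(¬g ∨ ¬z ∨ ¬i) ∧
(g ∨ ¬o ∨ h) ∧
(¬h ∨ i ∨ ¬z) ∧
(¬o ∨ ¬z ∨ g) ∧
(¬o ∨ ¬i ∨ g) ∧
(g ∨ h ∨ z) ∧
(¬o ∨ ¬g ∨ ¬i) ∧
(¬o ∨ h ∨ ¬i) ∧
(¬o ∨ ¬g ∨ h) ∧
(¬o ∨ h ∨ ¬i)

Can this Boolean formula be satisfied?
Yes

Yes, the formula is satisfiable.

One satisfying assignment is: g=False, i=False, z=False, o=False, h=True

Verification: With this assignment, all 18 clauses evaluate to true.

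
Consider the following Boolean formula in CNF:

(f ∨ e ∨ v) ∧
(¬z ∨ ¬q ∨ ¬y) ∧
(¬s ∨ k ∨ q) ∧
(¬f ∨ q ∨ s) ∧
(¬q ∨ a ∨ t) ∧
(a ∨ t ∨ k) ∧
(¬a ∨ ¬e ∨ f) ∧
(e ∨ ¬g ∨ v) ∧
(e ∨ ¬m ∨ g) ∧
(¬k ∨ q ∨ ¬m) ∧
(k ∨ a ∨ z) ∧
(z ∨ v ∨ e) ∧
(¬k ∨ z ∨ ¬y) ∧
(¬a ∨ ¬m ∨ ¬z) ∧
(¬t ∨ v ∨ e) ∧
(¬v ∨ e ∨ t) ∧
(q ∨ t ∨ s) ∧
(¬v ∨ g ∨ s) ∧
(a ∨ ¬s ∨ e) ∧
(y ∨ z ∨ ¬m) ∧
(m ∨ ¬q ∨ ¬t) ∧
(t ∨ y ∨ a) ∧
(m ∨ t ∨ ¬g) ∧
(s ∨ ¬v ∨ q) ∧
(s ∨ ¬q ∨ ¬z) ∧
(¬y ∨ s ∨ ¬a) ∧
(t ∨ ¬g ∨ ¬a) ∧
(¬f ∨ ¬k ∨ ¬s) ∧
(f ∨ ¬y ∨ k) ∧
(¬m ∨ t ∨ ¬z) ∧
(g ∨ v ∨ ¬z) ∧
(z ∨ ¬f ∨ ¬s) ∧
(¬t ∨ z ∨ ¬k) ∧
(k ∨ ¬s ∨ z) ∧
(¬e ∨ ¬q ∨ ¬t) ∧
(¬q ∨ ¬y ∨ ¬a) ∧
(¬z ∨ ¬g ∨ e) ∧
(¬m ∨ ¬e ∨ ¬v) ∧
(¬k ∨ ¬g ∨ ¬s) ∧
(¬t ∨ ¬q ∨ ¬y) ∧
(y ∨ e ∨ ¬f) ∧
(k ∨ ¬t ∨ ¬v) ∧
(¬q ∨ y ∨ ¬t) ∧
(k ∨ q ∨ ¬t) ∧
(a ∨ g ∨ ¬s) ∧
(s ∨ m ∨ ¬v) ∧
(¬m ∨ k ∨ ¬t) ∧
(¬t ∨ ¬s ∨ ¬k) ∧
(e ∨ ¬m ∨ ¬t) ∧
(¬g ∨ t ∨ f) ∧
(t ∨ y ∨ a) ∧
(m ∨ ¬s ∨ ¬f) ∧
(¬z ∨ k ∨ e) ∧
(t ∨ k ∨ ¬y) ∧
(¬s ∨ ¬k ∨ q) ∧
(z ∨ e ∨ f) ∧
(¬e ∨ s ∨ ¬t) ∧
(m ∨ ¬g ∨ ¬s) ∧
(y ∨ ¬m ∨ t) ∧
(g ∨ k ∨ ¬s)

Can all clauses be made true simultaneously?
Yes

Yes, the formula is satisfiable.

One satisfying assignment is: t=False, q=True, s=False, g=False, a=True, f=True, k=False, v=False, e=True, m=False, y=False, z=False

Verification: With this assignment, all 60 clauses evaluate to true.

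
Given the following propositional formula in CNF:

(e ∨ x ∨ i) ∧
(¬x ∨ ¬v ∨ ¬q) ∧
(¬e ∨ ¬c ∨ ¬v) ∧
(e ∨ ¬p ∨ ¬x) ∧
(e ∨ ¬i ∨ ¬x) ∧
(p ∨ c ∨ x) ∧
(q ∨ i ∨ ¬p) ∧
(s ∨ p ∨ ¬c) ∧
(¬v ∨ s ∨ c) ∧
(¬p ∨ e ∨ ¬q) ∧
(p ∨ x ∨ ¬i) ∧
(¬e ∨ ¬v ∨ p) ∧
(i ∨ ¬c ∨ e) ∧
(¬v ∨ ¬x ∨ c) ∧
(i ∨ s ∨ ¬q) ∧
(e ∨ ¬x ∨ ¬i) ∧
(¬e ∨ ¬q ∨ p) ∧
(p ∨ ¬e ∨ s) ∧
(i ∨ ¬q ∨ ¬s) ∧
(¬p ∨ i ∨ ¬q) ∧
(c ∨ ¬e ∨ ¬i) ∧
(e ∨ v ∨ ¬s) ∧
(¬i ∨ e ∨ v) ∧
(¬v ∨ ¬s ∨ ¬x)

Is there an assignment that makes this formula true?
Yes

Yes, the formula is satisfiable.

One satisfying assignment is: i=False, x=True, q=False, v=False, s=False, p=False, e=False, c=False

Verification: With this assignment, all 24 clauses evaluate to true.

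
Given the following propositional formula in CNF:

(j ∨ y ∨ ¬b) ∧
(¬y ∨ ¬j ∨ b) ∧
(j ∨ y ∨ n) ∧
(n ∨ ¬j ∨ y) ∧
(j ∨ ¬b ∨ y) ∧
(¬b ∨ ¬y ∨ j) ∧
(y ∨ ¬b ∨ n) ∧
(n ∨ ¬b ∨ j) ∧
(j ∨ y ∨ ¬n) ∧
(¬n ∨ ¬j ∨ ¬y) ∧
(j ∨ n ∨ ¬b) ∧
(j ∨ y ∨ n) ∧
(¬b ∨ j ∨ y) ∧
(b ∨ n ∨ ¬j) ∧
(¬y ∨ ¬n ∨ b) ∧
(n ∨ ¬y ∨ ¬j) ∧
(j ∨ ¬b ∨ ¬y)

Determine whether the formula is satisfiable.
Yes

Yes, the formula is satisfiable.

One satisfying assignment is: j=False, b=False, n=False, y=True

Verification: With this assignment, all 17 clauses evaluate to true.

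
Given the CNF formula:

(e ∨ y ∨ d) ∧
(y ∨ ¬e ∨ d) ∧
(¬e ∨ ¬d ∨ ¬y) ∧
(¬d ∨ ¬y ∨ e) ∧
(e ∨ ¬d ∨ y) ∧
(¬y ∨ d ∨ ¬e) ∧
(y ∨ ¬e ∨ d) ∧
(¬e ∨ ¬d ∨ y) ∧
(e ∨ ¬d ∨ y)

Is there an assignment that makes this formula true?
Yes

Yes, the formula is satisfiable.

One satisfying assignment is: e=False, y=True, d=False

Verification: With this assignment, all 9 clauses evaluate to true.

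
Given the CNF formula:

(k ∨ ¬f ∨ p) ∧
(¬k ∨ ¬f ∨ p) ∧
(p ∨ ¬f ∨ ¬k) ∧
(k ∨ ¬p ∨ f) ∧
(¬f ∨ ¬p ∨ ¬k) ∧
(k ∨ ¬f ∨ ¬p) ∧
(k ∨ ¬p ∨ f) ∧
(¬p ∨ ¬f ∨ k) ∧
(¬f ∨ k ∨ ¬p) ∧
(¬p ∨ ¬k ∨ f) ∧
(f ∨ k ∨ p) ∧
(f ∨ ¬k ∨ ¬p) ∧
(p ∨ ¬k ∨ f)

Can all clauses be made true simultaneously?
No

No, the formula is not satisfiable.

No assignment of truth values to the variables can make all 13 clauses true simultaneously.

The formula is UNSAT (unsatisfiable).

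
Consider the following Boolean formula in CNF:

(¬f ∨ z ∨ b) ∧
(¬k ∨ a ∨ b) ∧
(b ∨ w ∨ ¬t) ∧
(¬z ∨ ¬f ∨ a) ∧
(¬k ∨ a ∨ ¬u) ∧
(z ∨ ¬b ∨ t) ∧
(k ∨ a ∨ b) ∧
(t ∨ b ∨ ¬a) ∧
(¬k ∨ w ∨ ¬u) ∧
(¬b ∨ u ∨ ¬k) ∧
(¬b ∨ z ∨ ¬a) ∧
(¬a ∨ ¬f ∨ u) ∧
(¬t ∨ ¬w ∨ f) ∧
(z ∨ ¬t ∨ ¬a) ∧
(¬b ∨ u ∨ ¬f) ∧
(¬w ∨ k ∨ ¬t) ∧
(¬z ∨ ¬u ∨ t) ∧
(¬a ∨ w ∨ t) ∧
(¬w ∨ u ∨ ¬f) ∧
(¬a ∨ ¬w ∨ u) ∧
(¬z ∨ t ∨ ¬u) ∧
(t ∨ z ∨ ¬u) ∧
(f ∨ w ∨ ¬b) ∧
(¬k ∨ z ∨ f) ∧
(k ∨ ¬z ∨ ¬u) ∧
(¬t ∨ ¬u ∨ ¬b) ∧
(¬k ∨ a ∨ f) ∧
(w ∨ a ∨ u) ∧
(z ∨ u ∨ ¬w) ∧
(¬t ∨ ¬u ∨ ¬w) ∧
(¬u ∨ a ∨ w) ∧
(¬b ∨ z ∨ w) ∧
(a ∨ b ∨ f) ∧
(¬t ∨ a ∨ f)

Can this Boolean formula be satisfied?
Yes

Yes, the formula is satisfiable.

One satisfying assignment is: f=False, z=True, b=True, t=False, u=False, w=True, a=False, k=False

Verification: With this assignment, all 34 clauses evaluate to true.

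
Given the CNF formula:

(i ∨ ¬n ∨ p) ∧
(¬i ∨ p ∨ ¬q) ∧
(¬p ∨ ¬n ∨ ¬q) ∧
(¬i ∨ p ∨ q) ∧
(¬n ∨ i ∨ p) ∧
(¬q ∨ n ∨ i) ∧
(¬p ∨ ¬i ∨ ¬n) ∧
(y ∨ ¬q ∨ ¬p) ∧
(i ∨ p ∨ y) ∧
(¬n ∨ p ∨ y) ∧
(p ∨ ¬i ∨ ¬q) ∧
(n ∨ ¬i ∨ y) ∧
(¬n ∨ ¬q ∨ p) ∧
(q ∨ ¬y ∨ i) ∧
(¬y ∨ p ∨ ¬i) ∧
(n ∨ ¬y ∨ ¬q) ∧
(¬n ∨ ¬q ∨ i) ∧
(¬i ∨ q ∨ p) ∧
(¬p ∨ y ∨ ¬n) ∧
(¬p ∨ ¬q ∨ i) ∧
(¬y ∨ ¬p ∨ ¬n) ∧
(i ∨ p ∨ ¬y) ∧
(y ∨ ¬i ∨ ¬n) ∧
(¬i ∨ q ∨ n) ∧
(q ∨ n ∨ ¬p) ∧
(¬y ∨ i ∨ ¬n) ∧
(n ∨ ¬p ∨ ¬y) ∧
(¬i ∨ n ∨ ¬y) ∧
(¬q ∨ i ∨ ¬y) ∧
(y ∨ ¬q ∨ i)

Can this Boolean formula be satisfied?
No

No, the formula is not satisfiable.

No assignment of truth values to the variables can make all 30 clauses true simultaneously.

The formula is UNSAT (unsatisfiable).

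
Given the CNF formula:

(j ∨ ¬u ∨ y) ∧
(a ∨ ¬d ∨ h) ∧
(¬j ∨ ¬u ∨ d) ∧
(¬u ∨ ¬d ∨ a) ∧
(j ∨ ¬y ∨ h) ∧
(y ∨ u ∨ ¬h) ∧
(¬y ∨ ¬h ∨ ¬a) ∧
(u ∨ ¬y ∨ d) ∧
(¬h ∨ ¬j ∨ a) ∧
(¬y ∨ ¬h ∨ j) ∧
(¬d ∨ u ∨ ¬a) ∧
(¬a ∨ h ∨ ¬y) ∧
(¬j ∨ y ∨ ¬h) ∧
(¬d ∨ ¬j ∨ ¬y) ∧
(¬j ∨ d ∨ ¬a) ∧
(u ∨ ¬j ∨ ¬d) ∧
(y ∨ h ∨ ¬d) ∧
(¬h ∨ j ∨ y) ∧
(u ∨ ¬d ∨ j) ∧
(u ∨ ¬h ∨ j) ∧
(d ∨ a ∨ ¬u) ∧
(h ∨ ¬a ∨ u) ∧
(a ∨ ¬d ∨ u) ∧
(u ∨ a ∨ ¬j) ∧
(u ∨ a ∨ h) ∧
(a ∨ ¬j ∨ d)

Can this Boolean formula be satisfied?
No

No, the formula is not satisfiable.

No assignment of truth values to the variables can make all 26 clauses true simultaneously.

The formula is UNSAT (unsatisfiable).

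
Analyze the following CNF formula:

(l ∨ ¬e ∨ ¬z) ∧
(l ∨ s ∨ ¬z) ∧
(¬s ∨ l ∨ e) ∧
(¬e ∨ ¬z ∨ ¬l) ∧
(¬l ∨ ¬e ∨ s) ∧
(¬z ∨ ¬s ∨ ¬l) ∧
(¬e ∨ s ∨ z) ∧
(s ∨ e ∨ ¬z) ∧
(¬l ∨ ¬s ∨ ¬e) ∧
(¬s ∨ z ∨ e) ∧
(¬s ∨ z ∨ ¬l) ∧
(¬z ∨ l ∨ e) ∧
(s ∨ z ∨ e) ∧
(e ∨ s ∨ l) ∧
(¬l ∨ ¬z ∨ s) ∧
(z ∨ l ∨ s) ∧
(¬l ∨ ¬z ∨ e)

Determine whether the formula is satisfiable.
Yes

Yes, the formula is satisfiable.

One satisfying assignment is: s=True, e=True, l=False, z=False

Verification: With this assignment, all 17 clauses evaluate to true.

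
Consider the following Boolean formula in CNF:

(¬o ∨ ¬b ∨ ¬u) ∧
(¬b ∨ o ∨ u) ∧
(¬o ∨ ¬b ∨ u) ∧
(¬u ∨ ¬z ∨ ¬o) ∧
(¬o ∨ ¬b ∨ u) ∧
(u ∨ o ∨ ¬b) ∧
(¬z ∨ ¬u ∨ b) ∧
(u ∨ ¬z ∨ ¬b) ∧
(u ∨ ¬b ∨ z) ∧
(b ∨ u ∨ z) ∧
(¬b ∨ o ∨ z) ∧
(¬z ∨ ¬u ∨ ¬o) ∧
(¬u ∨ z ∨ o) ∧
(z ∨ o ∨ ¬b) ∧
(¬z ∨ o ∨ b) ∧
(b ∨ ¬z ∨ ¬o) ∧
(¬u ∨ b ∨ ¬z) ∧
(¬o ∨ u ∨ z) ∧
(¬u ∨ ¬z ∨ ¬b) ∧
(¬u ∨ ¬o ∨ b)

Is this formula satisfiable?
No

No, the formula is not satisfiable.

No assignment of truth values to the variables can make all 20 clauses true simultaneously.

The formula is UNSAT (unsatisfiable).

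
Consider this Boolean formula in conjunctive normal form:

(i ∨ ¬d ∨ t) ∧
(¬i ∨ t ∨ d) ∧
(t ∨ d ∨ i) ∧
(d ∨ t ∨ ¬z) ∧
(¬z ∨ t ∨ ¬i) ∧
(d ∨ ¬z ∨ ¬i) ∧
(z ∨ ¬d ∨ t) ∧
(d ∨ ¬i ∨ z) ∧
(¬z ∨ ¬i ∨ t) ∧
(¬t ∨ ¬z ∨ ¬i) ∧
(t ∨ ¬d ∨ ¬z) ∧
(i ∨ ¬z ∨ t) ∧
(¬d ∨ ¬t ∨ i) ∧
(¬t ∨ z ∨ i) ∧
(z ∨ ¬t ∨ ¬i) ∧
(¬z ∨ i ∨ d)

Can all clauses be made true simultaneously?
No

No, the formula is not satisfiable.

No assignment of truth values to the variables can make all 16 clauses true simultaneously.

The formula is UNSAT (unsatisfiable).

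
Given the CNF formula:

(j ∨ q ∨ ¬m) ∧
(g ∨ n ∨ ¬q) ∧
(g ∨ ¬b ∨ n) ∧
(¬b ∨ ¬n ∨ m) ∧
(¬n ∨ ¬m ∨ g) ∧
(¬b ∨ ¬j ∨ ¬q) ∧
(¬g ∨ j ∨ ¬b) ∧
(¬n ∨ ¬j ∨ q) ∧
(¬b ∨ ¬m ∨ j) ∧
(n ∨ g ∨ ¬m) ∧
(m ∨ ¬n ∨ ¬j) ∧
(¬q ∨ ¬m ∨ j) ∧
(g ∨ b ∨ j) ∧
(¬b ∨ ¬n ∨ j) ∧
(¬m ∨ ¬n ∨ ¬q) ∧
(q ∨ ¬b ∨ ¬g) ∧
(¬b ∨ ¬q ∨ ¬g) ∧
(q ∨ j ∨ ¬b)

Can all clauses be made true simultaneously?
Yes

Yes, the formula is satisfiable.

One satisfying assignment is: g=False, n=False, m=False, b=False, q=False, j=True

Verification: With this assignment, all 18 clauses evaluate to true.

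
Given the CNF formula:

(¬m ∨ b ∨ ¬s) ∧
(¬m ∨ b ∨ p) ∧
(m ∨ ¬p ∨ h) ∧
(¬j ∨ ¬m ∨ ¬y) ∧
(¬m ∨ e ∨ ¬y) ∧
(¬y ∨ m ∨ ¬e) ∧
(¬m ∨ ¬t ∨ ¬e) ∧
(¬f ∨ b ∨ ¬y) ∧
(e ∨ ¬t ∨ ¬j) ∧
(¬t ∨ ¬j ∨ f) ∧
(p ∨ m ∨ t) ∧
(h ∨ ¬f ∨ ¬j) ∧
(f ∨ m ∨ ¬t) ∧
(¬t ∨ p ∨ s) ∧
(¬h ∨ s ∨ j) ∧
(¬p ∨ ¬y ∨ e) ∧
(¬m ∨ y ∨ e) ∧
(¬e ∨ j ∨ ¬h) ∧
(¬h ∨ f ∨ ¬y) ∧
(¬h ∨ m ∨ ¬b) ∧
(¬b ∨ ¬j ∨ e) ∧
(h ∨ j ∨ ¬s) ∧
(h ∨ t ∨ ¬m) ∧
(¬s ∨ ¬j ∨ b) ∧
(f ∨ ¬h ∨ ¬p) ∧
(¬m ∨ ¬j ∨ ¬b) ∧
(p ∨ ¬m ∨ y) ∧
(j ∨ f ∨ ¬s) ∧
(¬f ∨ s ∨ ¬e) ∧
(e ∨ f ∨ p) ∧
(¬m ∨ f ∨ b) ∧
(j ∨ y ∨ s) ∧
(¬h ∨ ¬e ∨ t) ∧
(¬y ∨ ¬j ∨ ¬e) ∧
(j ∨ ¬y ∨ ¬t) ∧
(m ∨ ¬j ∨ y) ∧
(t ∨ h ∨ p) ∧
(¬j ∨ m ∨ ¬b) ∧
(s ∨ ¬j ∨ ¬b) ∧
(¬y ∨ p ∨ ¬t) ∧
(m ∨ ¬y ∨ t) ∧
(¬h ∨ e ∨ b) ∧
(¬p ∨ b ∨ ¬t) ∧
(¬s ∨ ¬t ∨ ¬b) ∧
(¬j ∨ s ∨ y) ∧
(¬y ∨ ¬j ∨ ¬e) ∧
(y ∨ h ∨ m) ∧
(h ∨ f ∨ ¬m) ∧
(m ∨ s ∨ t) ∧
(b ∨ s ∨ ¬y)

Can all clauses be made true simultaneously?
No

No, the formula is not satisfiable.

No assignment of truth values to the variables can make all 50 clauses true simultaneously.

The formula is UNSAT (unsatisfiable).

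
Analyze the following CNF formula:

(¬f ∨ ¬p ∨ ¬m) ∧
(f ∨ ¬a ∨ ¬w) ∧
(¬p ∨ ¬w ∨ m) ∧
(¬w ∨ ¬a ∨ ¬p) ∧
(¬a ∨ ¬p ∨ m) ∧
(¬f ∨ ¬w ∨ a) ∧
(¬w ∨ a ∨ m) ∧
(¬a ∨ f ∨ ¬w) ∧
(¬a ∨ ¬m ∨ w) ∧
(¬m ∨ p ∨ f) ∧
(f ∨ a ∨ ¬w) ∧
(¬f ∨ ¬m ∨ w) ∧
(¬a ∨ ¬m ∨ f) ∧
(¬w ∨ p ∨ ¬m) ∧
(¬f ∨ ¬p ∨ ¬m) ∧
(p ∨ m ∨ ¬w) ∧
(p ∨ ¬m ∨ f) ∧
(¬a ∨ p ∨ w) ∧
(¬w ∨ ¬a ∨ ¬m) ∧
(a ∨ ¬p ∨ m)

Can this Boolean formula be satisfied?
Yes

Yes, the formula is satisfiable.

One satisfying assignment is: f=False, w=False, m=False, p=False, a=False

Verification: With this assignment, all 20 clauses evaluate to true.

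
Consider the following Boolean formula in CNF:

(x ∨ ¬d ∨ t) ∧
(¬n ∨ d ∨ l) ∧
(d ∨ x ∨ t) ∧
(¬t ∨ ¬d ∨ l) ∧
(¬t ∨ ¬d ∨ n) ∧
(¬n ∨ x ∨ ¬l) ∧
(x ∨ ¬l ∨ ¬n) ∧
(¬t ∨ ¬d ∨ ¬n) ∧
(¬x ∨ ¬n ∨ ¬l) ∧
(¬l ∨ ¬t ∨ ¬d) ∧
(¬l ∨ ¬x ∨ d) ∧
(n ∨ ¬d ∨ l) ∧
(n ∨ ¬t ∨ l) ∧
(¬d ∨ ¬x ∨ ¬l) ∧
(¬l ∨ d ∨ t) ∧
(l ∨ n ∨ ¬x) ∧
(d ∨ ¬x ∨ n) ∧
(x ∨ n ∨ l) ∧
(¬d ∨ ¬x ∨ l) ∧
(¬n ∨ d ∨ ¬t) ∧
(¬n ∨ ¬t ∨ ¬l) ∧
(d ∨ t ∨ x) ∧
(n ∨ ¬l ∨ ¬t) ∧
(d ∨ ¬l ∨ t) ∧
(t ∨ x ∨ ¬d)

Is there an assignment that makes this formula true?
No

No, the formula is not satisfiable.

No assignment of truth values to the variables can make all 25 clauses true simultaneously.

The formula is UNSAT (unsatisfiable).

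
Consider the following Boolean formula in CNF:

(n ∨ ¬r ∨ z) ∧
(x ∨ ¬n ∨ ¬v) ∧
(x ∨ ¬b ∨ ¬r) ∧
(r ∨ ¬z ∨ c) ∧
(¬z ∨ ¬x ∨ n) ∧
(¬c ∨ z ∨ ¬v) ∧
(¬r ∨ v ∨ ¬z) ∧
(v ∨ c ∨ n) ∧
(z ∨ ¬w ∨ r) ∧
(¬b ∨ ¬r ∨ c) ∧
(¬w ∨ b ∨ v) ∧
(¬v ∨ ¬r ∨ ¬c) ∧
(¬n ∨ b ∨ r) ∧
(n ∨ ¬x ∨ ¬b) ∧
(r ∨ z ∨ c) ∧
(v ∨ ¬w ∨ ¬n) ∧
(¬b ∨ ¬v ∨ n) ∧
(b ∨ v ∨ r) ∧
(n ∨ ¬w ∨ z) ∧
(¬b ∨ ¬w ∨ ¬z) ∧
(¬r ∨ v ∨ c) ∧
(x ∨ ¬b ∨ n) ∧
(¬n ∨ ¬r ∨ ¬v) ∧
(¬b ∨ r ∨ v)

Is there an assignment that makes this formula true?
Yes

Yes, the formula is satisfiable.

One satisfying assignment is: x=False, c=False, z=True, v=True, r=True, w=False, b=False, n=False

Verification: With this assignment, all 24 clauses evaluate to true.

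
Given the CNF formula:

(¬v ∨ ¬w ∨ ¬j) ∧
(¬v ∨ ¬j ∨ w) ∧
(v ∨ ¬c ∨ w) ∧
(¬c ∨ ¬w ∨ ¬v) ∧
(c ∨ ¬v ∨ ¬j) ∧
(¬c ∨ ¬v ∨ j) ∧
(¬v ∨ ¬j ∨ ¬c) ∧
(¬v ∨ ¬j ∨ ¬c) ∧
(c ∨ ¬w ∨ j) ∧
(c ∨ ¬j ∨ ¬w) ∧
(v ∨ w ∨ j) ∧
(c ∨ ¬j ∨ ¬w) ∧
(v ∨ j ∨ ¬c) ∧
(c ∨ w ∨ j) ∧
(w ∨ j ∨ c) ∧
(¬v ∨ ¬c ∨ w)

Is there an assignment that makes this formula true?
Yes

Yes, the formula is satisfiable.

One satisfying assignment is: w=False, c=False, j=True, v=False

Verification: With this assignment, all 16 clauses evaluate to true.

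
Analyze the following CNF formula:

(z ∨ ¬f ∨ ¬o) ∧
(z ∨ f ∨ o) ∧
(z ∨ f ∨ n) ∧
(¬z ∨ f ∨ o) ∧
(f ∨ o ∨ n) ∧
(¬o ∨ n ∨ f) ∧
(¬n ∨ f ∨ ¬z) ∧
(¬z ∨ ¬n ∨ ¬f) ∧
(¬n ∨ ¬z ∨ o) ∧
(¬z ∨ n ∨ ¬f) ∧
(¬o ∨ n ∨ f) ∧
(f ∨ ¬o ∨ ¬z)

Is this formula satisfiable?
Yes

Yes, the formula is satisfiable.

One satisfying assignment is: o=False, z=False, n=False, f=True

Verification: With this assignment, all 12 clauses evaluate to true.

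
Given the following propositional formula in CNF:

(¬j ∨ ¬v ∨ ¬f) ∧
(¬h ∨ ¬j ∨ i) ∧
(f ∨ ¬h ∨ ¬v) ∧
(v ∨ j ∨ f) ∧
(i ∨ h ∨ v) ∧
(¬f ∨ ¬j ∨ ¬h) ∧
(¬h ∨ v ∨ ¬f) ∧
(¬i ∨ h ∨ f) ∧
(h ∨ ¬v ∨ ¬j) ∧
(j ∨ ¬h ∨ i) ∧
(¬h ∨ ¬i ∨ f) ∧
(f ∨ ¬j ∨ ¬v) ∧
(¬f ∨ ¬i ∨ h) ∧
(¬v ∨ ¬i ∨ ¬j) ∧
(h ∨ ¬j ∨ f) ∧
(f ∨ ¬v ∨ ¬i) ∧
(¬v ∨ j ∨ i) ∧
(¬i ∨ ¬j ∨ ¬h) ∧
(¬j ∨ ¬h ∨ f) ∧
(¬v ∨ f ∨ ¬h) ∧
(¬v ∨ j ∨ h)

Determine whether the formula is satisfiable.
Yes

Yes, the formula is satisfiable.

One satisfying assignment is: i=True, v=True, f=True, j=False, h=True

Verification: With this assignment, all 21 clauses evaluate to true.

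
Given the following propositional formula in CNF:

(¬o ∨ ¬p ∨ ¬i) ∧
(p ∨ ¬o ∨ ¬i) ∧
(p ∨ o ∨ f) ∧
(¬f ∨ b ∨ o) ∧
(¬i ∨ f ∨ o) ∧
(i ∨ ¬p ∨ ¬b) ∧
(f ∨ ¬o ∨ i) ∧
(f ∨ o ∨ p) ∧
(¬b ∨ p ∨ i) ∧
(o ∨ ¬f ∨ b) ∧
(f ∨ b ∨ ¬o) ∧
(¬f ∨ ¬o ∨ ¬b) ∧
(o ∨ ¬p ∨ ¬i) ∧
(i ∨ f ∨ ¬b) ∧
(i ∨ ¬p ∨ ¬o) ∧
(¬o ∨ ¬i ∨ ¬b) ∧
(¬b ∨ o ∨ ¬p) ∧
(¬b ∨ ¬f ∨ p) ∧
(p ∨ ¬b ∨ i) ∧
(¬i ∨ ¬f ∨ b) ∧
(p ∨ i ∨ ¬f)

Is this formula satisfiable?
Yes

Yes, the formula is satisfiable.

One satisfying assignment is: p=True, f=False, i=False, o=False, b=False

Verification: With this assignment, all 21 clauses evaluate to true.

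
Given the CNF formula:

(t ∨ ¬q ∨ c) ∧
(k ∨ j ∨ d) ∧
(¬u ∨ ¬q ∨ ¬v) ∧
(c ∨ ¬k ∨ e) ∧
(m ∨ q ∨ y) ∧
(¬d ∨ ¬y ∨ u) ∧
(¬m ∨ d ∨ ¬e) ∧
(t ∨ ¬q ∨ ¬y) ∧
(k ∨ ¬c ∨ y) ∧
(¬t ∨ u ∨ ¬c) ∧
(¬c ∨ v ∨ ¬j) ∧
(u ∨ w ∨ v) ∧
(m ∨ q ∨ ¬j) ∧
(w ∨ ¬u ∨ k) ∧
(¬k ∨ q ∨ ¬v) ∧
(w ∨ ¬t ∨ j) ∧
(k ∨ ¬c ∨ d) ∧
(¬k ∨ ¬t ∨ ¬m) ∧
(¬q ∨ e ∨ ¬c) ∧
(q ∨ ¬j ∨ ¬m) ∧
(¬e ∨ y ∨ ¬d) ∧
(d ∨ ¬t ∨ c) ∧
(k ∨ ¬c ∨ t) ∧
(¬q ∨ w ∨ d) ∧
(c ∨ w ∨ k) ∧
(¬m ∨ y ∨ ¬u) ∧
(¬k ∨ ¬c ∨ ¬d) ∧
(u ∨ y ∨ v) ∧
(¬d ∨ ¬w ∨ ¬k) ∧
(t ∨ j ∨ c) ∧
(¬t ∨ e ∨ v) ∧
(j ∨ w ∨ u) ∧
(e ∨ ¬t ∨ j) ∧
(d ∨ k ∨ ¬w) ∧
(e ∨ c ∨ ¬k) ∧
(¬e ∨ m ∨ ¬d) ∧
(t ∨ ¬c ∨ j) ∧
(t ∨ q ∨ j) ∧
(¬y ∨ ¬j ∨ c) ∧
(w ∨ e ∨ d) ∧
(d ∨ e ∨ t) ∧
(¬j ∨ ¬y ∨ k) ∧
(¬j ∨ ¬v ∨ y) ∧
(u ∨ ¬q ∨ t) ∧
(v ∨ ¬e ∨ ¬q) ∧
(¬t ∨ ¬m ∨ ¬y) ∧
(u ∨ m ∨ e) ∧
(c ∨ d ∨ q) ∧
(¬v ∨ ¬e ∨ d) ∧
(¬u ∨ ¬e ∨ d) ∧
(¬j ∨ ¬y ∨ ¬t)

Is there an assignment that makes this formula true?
No

No, the formula is not satisfiable.

No assignment of truth values to the variables can make all 51 clauses true simultaneously.

The formula is UNSAT (unsatisfiable).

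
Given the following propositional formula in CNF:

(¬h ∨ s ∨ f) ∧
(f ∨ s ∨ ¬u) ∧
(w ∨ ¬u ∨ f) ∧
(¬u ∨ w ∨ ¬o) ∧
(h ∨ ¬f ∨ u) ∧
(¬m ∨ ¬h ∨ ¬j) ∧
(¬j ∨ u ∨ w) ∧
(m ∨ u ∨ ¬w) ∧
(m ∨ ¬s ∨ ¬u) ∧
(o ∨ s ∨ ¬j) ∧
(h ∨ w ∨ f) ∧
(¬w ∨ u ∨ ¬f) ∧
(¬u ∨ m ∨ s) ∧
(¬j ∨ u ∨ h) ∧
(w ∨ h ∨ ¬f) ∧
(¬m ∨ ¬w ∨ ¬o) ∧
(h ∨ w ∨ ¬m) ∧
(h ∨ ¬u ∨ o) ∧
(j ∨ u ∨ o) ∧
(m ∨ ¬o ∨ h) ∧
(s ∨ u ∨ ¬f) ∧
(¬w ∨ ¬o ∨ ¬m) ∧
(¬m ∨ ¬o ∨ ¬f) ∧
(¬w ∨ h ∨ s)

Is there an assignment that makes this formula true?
Yes

Yes, the formula is satisfiable.

One satisfying assignment is: f=True, s=False, o=False, u=True, w=False, j=False, m=True, h=True

Verification: With this assignment, all 24 clauses evaluate to true.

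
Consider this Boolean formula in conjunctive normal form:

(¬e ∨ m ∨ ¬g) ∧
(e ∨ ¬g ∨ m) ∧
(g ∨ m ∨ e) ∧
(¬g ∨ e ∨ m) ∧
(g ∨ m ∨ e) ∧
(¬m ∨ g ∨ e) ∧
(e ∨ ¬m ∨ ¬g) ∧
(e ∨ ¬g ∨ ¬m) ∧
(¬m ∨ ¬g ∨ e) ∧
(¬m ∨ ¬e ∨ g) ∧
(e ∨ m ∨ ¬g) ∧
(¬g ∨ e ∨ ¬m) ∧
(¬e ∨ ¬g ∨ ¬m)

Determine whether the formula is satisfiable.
Yes

Yes, the formula is satisfiable.

One satisfying assignment is: g=False, m=False, e=True

Verification: With this assignment, all 13 clauses evaluate to true.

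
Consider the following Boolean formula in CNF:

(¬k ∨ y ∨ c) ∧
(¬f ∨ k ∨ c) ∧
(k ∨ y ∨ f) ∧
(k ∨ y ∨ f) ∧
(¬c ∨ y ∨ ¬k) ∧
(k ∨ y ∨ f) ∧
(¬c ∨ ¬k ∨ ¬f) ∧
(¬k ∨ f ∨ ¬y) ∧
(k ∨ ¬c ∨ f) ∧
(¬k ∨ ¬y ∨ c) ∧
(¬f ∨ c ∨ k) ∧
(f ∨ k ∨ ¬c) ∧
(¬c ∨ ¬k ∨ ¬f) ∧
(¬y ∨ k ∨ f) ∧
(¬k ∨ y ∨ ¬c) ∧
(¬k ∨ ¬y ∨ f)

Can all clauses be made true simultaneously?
Yes

Yes, the formula is satisfiable.

One satisfying assignment is: k=False, y=True, f=True, c=True

Verification: With this assignment, all 16 clauses evaluate to true.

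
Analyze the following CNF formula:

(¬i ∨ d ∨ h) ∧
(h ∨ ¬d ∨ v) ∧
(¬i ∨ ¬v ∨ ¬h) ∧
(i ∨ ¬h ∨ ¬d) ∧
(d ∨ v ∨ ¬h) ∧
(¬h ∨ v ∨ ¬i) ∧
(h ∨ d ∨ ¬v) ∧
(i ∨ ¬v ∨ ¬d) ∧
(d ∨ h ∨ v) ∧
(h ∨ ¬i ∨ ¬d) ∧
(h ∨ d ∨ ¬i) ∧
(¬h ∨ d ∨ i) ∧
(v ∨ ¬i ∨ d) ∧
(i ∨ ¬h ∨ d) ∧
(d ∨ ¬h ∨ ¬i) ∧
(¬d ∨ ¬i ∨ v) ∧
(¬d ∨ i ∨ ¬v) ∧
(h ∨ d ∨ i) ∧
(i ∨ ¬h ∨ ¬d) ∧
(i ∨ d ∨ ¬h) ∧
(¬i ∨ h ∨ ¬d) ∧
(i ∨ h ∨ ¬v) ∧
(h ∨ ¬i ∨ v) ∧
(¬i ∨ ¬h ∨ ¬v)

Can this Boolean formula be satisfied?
No

No, the formula is not satisfiable.

No assignment of truth values to the variables can make all 24 clauses true simultaneously.

The formula is UNSAT (unsatisfiable).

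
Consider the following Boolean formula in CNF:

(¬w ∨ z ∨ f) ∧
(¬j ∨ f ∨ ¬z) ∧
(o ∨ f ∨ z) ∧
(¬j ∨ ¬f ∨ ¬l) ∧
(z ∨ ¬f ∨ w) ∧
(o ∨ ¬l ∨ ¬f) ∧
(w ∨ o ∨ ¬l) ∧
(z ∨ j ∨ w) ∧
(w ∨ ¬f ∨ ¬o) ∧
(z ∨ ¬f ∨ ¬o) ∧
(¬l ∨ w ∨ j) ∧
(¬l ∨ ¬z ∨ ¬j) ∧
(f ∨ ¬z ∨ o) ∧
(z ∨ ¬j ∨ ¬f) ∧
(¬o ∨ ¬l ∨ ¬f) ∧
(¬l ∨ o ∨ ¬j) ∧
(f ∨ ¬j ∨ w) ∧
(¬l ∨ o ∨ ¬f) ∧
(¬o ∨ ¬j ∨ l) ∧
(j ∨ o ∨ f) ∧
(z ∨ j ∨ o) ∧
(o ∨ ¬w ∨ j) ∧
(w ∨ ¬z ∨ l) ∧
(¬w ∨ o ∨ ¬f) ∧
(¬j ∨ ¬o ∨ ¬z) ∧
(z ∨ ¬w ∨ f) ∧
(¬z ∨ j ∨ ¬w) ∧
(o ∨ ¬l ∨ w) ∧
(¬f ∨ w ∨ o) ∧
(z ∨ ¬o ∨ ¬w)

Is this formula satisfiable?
No

No, the formula is not satisfiable.

No assignment of truth values to the variables can make all 30 clauses true simultaneously.

The formula is UNSAT (unsatisfiable).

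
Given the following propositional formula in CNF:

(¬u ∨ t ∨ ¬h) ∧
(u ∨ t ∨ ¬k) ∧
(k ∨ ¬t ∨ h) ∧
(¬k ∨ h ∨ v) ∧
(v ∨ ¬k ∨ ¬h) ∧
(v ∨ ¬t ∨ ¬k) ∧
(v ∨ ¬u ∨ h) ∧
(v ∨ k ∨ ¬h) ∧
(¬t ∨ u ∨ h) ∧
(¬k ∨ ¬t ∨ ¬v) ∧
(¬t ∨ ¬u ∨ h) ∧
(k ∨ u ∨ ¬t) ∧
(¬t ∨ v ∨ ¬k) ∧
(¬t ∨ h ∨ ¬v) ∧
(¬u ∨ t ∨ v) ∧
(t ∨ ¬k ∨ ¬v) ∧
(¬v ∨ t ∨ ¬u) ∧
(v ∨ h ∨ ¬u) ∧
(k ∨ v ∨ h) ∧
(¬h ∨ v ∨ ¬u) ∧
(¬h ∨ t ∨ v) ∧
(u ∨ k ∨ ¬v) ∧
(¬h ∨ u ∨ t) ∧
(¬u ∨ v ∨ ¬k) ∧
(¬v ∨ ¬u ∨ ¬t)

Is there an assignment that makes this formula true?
No

No, the formula is not satisfiable.

No assignment of truth values to the variables can make all 25 clauses true simultaneously.

The formula is UNSAT (unsatisfiable).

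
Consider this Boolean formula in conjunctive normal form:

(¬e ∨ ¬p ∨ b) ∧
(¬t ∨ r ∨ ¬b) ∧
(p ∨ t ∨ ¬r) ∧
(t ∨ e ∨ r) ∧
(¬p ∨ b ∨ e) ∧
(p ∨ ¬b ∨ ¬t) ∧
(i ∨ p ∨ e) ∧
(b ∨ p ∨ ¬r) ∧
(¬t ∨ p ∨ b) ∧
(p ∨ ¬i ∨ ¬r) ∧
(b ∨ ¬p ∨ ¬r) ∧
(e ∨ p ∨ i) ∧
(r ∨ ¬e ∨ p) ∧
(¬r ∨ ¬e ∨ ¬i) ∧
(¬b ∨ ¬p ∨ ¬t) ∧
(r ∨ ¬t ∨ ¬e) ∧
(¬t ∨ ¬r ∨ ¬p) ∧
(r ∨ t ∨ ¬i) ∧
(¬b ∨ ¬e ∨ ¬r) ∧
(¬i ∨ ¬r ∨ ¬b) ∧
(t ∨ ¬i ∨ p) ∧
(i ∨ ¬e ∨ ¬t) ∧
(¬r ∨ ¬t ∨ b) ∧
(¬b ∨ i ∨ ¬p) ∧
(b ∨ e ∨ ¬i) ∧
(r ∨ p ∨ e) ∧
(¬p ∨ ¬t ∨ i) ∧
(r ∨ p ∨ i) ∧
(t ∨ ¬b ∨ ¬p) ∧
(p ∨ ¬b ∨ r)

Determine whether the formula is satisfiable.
No

No, the formula is not satisfiable.

No assignment of truth values to the variables can make all 30 clauses true simultaneously.

The formula is UNSAT (unsatisfiable).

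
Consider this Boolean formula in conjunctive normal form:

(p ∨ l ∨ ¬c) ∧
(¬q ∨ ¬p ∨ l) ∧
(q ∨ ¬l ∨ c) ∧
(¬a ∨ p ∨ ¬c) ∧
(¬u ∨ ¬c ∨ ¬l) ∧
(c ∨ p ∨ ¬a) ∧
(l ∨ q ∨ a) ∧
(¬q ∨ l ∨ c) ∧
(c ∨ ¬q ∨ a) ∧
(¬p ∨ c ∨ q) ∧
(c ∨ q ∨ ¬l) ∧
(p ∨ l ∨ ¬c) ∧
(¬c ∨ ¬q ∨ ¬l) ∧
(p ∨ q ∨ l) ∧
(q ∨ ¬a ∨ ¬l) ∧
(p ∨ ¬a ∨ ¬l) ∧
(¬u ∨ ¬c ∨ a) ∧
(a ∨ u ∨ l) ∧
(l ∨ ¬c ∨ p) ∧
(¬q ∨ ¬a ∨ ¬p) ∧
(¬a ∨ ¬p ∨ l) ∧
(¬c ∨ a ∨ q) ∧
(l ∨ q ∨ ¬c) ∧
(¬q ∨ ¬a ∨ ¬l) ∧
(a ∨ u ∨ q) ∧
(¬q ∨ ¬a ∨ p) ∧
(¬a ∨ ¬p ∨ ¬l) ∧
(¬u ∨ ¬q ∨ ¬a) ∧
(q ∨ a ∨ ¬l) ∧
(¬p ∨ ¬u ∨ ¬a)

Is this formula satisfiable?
No

No, the formula is not satisfiable.

No assignment of truth values to the variables can make all 30 clauses true simultaneously.

The formula is UNSAT (unsatisfiable).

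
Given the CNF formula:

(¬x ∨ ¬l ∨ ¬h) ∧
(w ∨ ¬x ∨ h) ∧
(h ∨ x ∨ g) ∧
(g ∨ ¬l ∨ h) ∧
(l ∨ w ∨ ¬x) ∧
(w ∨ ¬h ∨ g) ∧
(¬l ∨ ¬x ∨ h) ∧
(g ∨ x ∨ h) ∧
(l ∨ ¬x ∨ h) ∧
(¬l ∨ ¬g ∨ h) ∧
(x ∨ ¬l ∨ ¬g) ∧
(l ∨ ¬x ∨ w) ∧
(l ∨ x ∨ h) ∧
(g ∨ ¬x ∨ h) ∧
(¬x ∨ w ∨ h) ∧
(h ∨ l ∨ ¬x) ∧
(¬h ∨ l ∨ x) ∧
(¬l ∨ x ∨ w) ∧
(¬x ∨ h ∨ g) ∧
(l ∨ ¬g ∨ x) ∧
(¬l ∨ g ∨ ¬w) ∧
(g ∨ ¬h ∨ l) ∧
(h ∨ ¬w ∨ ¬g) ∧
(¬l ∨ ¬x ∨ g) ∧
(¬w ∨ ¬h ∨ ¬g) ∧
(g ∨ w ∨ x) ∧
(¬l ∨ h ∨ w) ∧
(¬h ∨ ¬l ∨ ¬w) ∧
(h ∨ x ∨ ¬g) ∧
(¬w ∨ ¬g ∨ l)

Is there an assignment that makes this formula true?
No

No, the formula is not satisfiable.

No assignment of truth values to the variables can make all 30 clauses true simultaneously.

The formula is UNSAT (unsatisfiable).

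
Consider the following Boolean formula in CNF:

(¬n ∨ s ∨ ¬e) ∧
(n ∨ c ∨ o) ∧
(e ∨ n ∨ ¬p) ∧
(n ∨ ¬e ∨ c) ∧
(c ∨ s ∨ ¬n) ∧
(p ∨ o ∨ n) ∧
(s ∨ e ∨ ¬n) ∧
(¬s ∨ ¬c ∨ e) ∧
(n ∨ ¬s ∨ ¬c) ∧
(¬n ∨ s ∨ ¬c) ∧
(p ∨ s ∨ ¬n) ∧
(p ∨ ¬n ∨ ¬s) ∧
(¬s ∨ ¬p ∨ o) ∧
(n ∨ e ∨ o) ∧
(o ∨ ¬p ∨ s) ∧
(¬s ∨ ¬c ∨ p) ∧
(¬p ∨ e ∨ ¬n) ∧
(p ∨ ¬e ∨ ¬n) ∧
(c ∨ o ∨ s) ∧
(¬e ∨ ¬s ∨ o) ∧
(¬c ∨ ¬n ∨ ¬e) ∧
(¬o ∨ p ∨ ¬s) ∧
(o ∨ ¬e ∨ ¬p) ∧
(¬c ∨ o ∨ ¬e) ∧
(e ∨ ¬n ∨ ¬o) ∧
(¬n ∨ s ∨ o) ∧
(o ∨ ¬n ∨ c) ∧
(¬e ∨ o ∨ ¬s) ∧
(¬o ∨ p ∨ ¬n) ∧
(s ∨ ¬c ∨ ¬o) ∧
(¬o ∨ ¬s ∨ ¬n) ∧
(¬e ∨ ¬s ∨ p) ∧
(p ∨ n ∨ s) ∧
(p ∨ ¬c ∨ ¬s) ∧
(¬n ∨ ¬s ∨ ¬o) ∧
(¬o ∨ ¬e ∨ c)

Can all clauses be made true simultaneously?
No

No, the formula is not satisfiable.

No assignment of truth values to the variables can make all 36 clauses true simultaneously.

The formula is UNSAT (unsatisfiable).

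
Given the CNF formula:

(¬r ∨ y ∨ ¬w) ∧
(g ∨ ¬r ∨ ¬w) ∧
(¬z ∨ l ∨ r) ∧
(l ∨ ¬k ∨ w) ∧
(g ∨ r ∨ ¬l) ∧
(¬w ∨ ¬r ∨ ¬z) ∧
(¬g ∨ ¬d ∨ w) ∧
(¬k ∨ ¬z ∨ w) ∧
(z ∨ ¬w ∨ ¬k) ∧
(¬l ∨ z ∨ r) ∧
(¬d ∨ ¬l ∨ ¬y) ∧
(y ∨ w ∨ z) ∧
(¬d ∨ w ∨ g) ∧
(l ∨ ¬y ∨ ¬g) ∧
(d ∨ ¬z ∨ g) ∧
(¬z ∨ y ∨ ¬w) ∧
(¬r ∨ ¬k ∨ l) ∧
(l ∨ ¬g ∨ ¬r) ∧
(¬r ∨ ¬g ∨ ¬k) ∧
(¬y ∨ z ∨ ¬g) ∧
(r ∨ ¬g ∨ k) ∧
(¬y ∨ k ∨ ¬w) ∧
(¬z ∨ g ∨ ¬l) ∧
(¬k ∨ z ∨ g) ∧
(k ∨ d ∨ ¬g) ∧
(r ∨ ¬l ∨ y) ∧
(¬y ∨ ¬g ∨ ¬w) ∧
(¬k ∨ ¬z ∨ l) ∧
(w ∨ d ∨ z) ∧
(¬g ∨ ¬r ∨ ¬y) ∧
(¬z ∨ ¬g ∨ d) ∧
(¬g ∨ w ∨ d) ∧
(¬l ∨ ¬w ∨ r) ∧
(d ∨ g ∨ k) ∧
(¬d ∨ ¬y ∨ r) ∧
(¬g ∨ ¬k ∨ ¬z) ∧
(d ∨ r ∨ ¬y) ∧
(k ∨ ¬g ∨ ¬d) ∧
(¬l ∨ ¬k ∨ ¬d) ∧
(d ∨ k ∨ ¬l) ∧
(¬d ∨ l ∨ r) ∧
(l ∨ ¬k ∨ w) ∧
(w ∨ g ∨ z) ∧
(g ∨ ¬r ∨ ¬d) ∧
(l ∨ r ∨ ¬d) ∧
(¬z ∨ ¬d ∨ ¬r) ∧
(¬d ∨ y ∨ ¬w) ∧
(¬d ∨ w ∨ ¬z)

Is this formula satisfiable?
No

No, the formula is not satisfiable.

No assignment of truth values to the variables can make all 48 clauses true simultaneously.

The formula is UNSAT (unsatisfiable).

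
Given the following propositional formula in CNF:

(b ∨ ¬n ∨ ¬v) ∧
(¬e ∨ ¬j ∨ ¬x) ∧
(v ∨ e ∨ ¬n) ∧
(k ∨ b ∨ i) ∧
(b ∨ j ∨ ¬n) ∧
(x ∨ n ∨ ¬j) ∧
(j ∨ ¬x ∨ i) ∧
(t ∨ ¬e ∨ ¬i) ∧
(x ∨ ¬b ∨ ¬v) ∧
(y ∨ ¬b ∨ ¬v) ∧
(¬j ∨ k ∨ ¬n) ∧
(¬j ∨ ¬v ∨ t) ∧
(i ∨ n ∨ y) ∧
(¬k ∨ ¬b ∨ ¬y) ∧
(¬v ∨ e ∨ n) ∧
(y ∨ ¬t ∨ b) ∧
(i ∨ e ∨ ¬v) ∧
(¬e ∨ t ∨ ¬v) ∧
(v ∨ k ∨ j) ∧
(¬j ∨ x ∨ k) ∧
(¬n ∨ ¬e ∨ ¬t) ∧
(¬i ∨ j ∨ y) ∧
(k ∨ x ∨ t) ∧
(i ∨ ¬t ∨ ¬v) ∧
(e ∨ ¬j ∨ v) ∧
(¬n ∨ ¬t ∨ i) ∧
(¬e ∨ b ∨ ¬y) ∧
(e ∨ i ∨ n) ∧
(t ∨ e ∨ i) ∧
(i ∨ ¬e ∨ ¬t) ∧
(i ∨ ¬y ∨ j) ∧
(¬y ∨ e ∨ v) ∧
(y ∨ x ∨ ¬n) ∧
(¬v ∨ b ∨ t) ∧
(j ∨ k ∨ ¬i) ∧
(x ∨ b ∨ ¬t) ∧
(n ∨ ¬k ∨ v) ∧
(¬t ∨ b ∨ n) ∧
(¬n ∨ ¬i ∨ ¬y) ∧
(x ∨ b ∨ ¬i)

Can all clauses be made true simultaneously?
No

No, the formula is not satisfiable.

No assignment of truth values to the variables can make all 40 clauses true simultaneously.

The formula is UNSAT (unsatisfiable).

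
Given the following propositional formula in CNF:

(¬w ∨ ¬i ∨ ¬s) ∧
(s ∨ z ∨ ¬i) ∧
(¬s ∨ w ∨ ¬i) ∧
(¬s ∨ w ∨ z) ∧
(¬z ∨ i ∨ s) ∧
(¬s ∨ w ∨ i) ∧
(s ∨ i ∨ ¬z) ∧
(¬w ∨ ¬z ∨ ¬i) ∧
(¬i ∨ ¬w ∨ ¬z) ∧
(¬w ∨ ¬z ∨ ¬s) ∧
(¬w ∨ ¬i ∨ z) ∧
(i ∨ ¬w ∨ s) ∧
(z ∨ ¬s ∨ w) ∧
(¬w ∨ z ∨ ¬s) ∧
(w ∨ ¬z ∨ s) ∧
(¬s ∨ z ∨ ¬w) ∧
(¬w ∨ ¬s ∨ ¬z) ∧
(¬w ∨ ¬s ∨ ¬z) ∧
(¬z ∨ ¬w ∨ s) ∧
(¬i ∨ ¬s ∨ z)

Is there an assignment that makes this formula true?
Yes

Yes, the formula is satisfiable.

One satisfying assignment is: i=False, w=False, s=False, z=False

Verification: With this assignment, all 20 clauses evaluate to true.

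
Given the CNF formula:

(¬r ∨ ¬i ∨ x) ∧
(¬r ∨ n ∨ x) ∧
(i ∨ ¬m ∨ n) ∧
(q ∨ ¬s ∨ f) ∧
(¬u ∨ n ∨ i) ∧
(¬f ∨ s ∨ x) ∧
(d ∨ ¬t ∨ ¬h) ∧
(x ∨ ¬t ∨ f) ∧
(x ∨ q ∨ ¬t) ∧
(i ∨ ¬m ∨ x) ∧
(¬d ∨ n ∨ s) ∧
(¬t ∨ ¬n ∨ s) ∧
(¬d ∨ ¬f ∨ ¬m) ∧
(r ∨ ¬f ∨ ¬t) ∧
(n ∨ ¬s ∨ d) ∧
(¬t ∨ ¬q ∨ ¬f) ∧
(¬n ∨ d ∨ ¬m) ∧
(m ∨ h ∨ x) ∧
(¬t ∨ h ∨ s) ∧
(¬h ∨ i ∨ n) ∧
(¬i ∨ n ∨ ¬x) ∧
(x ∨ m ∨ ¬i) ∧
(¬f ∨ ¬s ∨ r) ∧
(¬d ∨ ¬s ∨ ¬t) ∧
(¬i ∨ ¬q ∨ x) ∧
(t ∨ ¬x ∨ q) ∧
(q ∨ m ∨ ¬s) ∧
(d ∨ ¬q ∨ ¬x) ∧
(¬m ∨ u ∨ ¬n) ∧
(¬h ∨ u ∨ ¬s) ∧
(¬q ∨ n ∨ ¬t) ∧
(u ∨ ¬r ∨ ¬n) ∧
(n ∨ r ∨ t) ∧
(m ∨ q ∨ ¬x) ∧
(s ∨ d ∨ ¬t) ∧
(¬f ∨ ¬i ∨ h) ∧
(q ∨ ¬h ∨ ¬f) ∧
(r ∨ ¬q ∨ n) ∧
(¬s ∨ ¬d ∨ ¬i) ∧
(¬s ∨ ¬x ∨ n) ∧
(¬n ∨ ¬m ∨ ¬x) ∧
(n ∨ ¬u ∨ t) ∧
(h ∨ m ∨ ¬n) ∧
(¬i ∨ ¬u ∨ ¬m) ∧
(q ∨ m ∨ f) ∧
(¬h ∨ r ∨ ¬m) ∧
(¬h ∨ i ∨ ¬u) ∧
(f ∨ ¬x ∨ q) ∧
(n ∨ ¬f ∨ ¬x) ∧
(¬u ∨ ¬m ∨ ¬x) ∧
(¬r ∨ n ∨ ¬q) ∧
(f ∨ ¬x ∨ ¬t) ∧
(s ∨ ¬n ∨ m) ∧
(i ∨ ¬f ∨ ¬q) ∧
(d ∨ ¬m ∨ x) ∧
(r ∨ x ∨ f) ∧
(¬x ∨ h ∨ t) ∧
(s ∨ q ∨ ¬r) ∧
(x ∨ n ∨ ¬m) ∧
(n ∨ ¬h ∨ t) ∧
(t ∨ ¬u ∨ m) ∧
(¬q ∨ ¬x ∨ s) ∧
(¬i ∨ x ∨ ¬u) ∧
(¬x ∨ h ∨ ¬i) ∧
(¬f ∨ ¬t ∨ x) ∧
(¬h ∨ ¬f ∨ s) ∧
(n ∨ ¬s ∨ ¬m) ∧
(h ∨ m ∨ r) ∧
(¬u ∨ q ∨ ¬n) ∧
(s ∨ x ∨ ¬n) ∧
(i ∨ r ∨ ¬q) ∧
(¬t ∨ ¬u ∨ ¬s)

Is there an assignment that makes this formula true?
No

No, the formula is not satisfiable.

No assignment of truth values to the variables can make all 72 clauses true simultaneously.

The formula is UNSAT (unsatisfiable).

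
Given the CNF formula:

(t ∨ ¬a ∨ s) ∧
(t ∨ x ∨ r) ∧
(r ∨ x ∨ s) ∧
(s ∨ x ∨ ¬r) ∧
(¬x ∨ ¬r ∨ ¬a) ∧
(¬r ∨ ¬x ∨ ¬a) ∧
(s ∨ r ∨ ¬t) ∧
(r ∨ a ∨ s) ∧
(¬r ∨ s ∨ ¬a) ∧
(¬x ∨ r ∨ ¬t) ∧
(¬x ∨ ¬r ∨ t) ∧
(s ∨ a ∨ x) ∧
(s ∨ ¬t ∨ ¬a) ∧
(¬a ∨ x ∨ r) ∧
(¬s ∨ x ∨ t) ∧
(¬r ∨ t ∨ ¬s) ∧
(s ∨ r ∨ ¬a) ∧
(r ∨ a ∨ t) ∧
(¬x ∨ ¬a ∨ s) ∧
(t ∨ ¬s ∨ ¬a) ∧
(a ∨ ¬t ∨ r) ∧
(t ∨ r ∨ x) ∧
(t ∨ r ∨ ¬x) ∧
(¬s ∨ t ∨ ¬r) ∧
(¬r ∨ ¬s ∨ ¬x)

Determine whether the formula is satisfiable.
Yes

Yes, the formula is satisfiable.

One satisfying assignment is: s=True, r=True, a=False, x=False, t=True

Verification: With this assignment, all 25 clauses evaluate to true.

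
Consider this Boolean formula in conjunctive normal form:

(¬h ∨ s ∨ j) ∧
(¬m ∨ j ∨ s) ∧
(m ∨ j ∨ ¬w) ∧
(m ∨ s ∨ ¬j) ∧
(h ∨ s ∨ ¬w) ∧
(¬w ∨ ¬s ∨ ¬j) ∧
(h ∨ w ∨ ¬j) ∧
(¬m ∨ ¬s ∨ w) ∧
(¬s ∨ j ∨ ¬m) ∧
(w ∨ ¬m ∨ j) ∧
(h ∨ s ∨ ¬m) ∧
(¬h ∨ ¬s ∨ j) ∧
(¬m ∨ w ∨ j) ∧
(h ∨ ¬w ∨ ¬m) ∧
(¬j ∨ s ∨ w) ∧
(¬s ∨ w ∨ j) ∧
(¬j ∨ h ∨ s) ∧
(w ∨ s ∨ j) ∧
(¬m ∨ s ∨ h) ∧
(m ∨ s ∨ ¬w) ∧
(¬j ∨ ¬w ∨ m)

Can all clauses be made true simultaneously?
Yes

Yes, the formula is satisfiable.

One satisfying assignment is: h=True, w=True, s=False, m=True, j=True

Verification: With this assignment, all 21 clauses evaluate to true.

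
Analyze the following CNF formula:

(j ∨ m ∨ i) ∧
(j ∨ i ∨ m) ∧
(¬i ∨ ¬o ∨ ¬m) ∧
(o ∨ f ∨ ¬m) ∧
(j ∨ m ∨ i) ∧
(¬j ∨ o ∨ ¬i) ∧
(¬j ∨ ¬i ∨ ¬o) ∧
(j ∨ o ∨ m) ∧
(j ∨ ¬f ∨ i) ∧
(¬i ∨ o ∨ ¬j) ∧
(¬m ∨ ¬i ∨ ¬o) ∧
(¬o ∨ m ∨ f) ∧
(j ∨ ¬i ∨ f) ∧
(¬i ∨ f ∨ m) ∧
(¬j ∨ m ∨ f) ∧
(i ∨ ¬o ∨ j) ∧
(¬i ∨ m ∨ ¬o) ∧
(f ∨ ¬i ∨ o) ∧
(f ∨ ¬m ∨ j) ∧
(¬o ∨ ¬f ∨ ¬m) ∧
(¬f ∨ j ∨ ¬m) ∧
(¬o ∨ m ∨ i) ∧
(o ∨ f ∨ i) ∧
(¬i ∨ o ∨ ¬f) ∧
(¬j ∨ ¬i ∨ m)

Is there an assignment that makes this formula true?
Yes

Yes, the formula is satisfiable.

One satisfying assignment is: j=True, f=True, o=False, m=False, i=False

Verification: With this assignment, all 25 clauses evaluate to true.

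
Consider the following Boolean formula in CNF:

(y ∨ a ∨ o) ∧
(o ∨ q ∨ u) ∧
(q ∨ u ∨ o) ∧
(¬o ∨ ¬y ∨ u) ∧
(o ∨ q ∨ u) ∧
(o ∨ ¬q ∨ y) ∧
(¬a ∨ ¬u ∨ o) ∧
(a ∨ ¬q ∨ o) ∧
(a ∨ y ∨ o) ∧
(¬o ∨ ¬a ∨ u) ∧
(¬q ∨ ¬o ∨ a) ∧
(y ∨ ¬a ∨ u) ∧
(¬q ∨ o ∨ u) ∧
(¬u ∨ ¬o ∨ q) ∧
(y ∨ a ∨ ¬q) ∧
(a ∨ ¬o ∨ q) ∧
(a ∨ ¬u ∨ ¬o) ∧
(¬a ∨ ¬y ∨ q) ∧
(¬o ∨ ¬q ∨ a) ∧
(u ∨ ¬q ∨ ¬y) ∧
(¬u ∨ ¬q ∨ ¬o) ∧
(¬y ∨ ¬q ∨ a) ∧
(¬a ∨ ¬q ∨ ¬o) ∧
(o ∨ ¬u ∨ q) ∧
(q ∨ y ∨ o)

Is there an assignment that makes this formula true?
No

No, the formula is not satisfiable.

No assignment of truth values to the variables can make all 25 clauses true simultaneously.

The formula is UNSAT (unsatisfiable).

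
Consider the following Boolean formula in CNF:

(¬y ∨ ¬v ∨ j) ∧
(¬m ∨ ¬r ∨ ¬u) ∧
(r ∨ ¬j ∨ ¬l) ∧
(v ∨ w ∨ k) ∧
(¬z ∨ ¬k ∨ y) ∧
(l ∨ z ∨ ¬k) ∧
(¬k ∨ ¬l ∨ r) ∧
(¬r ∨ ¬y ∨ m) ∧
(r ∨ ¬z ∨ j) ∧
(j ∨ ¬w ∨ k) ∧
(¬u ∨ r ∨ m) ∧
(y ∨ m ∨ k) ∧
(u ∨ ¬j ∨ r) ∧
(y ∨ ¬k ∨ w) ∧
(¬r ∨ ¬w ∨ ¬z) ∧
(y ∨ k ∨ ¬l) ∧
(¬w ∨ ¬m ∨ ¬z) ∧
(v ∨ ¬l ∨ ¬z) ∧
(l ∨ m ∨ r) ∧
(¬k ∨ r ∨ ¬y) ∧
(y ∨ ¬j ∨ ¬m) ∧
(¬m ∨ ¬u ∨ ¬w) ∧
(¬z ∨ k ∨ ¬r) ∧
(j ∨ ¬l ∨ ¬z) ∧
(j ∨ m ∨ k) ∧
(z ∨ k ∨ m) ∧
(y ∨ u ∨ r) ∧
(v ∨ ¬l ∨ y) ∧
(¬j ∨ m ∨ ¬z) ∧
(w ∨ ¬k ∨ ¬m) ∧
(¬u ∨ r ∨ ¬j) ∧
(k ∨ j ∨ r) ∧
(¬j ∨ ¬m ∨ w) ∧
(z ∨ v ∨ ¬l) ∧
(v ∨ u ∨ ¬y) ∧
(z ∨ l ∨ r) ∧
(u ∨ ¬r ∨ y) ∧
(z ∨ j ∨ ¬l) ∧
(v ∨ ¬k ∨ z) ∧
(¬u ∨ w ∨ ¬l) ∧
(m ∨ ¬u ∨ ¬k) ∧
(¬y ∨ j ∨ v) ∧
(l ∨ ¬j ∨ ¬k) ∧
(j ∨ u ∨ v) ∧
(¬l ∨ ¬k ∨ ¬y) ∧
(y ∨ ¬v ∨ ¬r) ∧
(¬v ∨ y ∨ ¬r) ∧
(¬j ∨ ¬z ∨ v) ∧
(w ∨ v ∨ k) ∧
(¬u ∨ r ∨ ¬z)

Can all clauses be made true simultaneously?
Yes

Yes, the formula is satisfiable.

One satisfying assignment is: u=False, v=True, r=True, m=True, l=False, w=True, z=False, k=False, y=True, j=True

Verification: With this assignment, all 50 clauses evaluate to true.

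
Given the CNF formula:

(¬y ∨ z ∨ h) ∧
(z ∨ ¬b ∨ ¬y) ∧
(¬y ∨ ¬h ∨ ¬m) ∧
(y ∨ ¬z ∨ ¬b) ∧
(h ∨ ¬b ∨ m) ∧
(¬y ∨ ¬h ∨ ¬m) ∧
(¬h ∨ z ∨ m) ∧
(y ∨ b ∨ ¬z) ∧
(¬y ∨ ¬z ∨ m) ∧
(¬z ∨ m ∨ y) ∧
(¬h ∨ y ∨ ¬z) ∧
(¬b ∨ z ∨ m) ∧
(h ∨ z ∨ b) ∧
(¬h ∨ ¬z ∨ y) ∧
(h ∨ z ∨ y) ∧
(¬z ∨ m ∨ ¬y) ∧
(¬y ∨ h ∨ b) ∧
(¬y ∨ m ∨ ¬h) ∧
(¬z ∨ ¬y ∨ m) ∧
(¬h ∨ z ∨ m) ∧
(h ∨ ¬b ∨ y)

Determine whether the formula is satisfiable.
Yes

Yes, the formula is satisfiable.

One satisfying assignment is: y=True, h=False, m=True, z=True, b=True

Verification: With this assignment, all 21 clauses evaluate to true.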